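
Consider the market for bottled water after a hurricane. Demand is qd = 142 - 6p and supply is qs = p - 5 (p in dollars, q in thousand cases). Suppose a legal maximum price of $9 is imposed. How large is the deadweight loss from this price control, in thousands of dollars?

Without the control the market clears where 142 - 6p = p - 5, i.e. p* = 21 and q* = 16.
The ceiling of 9 is below the equilibrium price 21, so it binds.
At p = 9: qd = 142 - 6·9 = 88 and qs = 9 - 5 = 4.
Quantity traded falls to 4. At q = 4 the demand price is (142 - 4)/6 = 23 and the supply price is 5 + 4 = 9.
Deadweight loss = ½ · (23 - 9) · (16 - 4) = ½ · 14 · 12 = 84.

84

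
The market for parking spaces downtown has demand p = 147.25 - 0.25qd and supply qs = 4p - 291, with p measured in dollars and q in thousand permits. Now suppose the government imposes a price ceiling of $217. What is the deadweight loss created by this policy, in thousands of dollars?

Rearranging demand gives qd = 589 - 4p. Setting quantity demanded equal to quantity supplied, 589 - 4p = 4p - 291, gives p* = 110 and q* = 149.
The ceiling of 217 is above the equilibrium price 110, so it is not binding; the market clears at p* = 110, q* = 149.
Since the control does not bind, no trades are prevented and deadweight loss is zero.

0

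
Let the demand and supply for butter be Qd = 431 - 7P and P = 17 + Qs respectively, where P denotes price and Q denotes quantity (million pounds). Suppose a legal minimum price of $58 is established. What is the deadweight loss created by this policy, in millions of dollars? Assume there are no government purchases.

Rearranging supply gives Qs = P - 17. In a free market, 431 - 7P = P - 17 gives the equilibrium P* = 56, Q* = 39.
Because the floor (58) lies above the market-clearing price, it is binding.
At P = 58: Qd = 431 - 7·58 = 25 and Qs = 58 - 17 = 41.
Quantity traded falls to 25. At Q = 25 the demand price is (431 - 25)/7 = 58 and the supply price is 17 + 25 = 42.
Deadweight loss = ½ · (58 - 42) · (39 - 25) = ½ · 16 · 14 = 112.

112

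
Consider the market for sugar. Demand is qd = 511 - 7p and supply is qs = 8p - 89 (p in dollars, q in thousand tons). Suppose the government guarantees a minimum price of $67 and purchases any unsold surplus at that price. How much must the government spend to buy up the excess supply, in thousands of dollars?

27135

Without the control the market clears where 511 - 7p = 8p - 89, i.e. p* = 40 and q* = 231.
Since 67 > 40, the floor is binding.
At p = 67: qd = 511 - 7·67 = 42 and qs = 8·67 - 89 = 447.
Surplus = qs - qd = 405.
Government expenditure = surplus × support price = 405 × 67 = 27135.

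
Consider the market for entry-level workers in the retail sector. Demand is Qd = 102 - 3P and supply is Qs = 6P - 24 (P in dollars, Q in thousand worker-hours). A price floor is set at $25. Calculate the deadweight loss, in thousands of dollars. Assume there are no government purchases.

272.25

Equilibrium: 102 - 3P = 6P - 24, so 126 = 9P and P* = 14, Q* = 60.
The floor of 25 is above the equilibrium price 14, so it binds.
At P = 25: Qd = 102 - 3·25 = 27 and Qs = 6·25 - 24 = 126.
Quantity traded falls to 27. At Q = 27 the demand price is (102 - 27)/3 = 25 and the supply price is (24 + 27)/6 = 8.5.
Deadweight loss = ½ · (25 - 8.5) · (60 - 27) = ½ · 16.5 · 33 = 272.25.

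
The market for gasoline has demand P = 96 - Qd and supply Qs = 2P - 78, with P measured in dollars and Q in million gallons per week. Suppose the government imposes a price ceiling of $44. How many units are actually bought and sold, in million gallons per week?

10

Rearranging demand gives Qd = 96 - P. Equilibrium: 96 - P = 2P - 78, so 174 = 3P and P* = 58, Q* = 38.
The ceiling of 44 is below the equilibrium price 58, so it binds.
At P = 44: Qd = 96 - 44 = 52 and Qs = 2·44 - 78 = 10.
The quantity actually transacted is the short side, supply: 10.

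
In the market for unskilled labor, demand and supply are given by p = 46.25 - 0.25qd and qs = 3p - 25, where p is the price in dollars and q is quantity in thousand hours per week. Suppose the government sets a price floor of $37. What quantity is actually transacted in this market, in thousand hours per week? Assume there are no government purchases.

Rearranging demand gives qd = 185 - 4p. Without the control the market clears where 185 - 4p = 3p - 25, i.e. p* = 30 and q* = 65.
The floor of 37 is above the equilibrium price 30, so it binds.
At p = 37: qd = 185 - 4·37 = 37 and qs = 3·37 - 25 = 86.
The quantity actually transacted is the short side, demand: 37.

37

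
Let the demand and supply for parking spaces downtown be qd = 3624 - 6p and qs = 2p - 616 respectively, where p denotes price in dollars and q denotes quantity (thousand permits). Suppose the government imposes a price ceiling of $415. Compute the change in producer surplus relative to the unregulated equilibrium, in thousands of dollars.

-37835

Equilibrium: 3624 - 6p = 2p - 616, so 4240 = 8p and p* = 530, q* = 444.
Because the ceiling (415) lies below the market-clearing price, it is binding.
At p = 415: qd = 3624 - 6·415 = 1134 and qs = 2·415 - 616 = 214.
Producer surplus without the control is ½ · (530 - 308) · 444 = 49284.
With the ceiling, producers sell 214 units at 415, so PS = ½ · (415 - 308) · 214 = 11449.
Change in producer surplus = 11449 - 49284 = -37835.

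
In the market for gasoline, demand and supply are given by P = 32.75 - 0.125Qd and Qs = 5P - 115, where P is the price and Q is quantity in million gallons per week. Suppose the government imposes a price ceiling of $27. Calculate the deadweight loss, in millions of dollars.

Rearranging demand gives Qd = 262 - 8P. In a free market, 262 - 8P = 5P - 115 gives the equilibrium P* = 29, Q* = 30.
The ceiling of 27 is below the equilibrium price 29, so it binds.
At P = 27: Qd = 262 - 8·27 = 46 and Qs = 5·27 - 115 = 20.
Quantity traded falls to 20. At Q = 20 the demand price is (262 - 20)/8 = 30.25 and the supply price is (115 + 20)/5 = 27.
Deadweight loss = ½ · (30.25 - 27) · (30 - 20) = ½ · 3.25 · 10 = 16.25.

16.25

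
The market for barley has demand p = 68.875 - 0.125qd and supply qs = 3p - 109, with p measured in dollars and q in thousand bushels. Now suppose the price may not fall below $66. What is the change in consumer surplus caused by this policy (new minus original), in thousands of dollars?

Rearranging demand gives qd = 551 - 8p. Equilibrium: 551 - 8p = 3p - 109, so 660 = 11p and p* = 60, q* = 71.
Since 66 > 60, the floor is binding.
At p = 66: qd = 551 - 8·66 = 23 and qs = 3·66 - 109 = 89.
Consumer surplus without the control is ½ · (68.875 - 60) · 71 = 315.0625.
With the floor, consumers buy 23 units at 66, so CS = ½ · (68.875 - 66) · 23 = 33.0625.
Change in consumer surplus = 33.0625 - 315.0625 = -282.

-282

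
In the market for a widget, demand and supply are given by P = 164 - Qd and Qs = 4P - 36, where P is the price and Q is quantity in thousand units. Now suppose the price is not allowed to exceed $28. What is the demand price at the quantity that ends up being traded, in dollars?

Rearranging demand gives Qd = 164 - P. In a free market, 164 - P = 4P - 36 gives the equilibrium P* = 40, Q* = 124.
Since 28 < 40, the ceiling is binding.
At P = 28: Qd = 164 - 28 = 136 and Qs = 4·28 - 36 = 76.
Only 76 units reach the market. On the demand curve, the marginal buyer's willingness to pay at Q = 76 is (164 - 76) = 88.

88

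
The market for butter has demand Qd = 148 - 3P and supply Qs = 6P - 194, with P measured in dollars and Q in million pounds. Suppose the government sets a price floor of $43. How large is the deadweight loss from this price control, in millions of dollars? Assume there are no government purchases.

56.25

Equilibrium: 148 - 3P = 6P - 194, so 342 = 9P and P* = 38, Q* = 34.
Since 43 > 38, the floor is binding.
At P = 43: Qd = 148 - 3·43 = 19 and Qs = 6·43 - 194 = 64.
Quantity traded falls to 19. At Q = 19 the demand price is (148 - 19)/3 = 43 and the supply price is (194 + 19)/6 = 35.5.
Deadweight loss = ½ · (43 - 35.5) · (34 - 19) = ½ · 7.5 · 15 = 56.25.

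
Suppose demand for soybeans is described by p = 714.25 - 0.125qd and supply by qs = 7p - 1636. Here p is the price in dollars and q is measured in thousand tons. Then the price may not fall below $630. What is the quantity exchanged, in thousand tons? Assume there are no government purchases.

674

Rearranging demand gives qd = 5714 - 8p. Setting quantity demanded equal to quantity supplied, 5714 - 8p = 7p - 1636, gives p* = 490 and q* = 1794.
Because the floor (630) lies above the market-clearing price, it is binding.
At p = 630: qd = 5714 - 8·630 = 674 and qs = 7·630 - 1636 = 2774.
The quantity actually transacted is the short side, demand: 674.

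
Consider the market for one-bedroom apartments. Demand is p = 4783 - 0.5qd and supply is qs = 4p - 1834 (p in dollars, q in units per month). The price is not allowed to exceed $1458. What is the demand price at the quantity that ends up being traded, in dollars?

Rearranging demand gives qd = 9566 - 2p. Setting quantity demanded equal to quantity supplied, 9566 - 2p = 4p - 1834, gives p* = 1900 and q* = 5766.
Because the ceiling (1458) lies below the market-clearing price, it is binding.
At p = 1458: qd = 9566 - 2·1458 = 6650 and qs = 4·1458 - 1834 = 3998.
Only 3998 units reach the market. On the demand curve, the marginal buyer's willingness to pay at q = 3998 is (9566 - 3998)/2 = 2784.

2784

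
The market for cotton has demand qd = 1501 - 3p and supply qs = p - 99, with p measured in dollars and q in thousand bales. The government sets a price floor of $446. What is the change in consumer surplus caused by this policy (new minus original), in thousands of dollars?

Without the control the market clears where 1501 - 3p = p - 99, i.e. p* = 400 and q* = 301.
Because the floor (446) lies above the market-clearing price, it is binding.
At p = 446: qd = 1501 - 3·446 = 163 and qs = 446 - 99 = 347.
Consumer surplus without the control is ½ · (1501/3 - 400) · 301 = 90601/6.
With the floor, consumers buy 163 units at 446, so CS = ½ · (1501/3 - 446) · 163 = 26569/6.
Change in consumer surplus = 26569/6 - 90601/6 = -10672.

-10672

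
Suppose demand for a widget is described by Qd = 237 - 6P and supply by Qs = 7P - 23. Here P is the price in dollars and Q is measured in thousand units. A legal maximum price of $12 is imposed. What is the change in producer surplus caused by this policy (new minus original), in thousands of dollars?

-712

Without the control the market clears where 237 - 6P = 7P - 23, i.e. P* = 20 and Q* = 117.
Since 12 < 20, the ceiling is binding.
At P = 12: Qd = 237 - 6·12 = 165 and Qs = 7·12 - 23 = 61.
Producer surplus without the control is ½ · (20 - 23/7) · 117 = 13689/14.
With the ceiling, producers sell 61 units at 12, so PS = ½ · (12 - 23/7) · 61 = 3721/14.
Change in producer surplus = 3721/14 - 13689/14 = -712.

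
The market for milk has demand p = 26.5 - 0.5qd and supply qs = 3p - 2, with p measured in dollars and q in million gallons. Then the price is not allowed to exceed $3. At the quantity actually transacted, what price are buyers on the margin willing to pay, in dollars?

Rearranging demand gives qd = 53 - 2p. In a free market, 53 - 2p = 3p - 2 gives the equilibrium p* = 11, q* = 31.
The ceiling of 3 is below the equilibrium price 11, so it binds.
At p = 3: qd = 53 - 2·3 = 47 and qs = 3·3 - 2 = 7.
Only 7 units reach the market. On the demand curve, the marginal buyer's willingness to pay at q = 7 is (53 - 7)/2 = 23.

23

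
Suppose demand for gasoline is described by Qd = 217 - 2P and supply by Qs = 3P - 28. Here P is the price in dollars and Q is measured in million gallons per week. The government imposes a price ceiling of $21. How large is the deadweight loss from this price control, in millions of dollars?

2940

Setting quantity demanded equal to quantity supplied, 217 - 2P = 3P - 28, gives P* = 49 and Q* = 119.
The ceiling of 21 is below the equilibrium price 49, so it binds.
At P = 21: Qd = 217 - 2·21 = 175 and Qs = 3·21 - 28 = 35.
Quantity traded falls to 35. At Q = 35 the demand price is (217 - 35)/2 = 91 and the supply price is (28 + 35)/3 = 21.
Deadweight loss = ½ · (91 - 21) · (119 - 35) = ½ · 70 · 84 = 2940.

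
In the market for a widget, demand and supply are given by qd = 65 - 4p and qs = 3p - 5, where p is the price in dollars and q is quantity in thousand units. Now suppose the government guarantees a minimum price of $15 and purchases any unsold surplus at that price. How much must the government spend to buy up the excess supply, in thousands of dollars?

525

Equilibrium: 65 - 4p = 3p - 5, so 70 = 7p and p* = 10, q* = 25.
Since 15 > 10, the floor is binding.
At p = 15: qd = 65 - 4·15 = 5 and qs = 3·15 - 5 = 40.
Surplus = qs - qd = 35.
Government expenditure = surplus × support price = 35 × 15 = 525.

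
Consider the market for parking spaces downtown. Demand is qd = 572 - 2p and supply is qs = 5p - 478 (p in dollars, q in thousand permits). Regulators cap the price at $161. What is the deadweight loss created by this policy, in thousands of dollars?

Setting quantity demanded equal to quantity supplied, 572 - 2p = 5p - 478, gives p* = 150 and q* = 272.
Since 161 is above p* = 150, the ceiling does not bind and the free-market outcome prevails.
Since the control does not bind, no trades are prevented and deadweight loss is zero.

0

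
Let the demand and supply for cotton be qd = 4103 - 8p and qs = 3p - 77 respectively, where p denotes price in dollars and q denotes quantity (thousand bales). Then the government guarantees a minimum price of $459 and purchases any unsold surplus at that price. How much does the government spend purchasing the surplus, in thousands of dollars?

398871

Setting quantity demanded equal to quantity supplied, 4103 - 8p = 3p - 77, gives p* = 380 and q* = 1063.
Since 459 > 380, the floor is binding.
At p = 459: qd = 4103 - 8·459 = 431 and qs = 3·459 - 77 = 1300.
Surplus = qs - qd = 869.
Government expenditure = surplus × support price = 869 × 459 = 398871.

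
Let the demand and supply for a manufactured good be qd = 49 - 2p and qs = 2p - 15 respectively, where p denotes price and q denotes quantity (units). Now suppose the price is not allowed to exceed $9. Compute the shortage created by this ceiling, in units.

In a free market, 49 - 2p = 2p - 15 gives the equilibrium p* = 16, q* = 17.
Since 9 < 16, the ceiling is binding.
At p = 9: qd = 49 - 2·9 = 31 and qs = 2·9 - 15 = 3.
Shortage = qd - qs = 31 - 3 = 28.

28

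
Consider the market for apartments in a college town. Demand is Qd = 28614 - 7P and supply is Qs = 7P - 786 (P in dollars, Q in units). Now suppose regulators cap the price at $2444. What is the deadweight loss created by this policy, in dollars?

Setting quantity demanded equal to quantity supplied, 28614 - 7P = 7P - 786, gives P* = 2100 and Q* = 13914.
Since 2444 is above P* = 2100, the ceiling does not bind and the free-market outcome prevails.
Since the control does not bind, no trades are prevented and deadweight loss is zero.

0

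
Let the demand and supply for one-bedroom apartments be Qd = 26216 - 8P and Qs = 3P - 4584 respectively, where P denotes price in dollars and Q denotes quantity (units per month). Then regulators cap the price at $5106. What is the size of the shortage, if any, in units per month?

0

Without the control the market clears where 26216 - 8P = 3P - 4584, i.e. P* = 2800 and Q* = 3816.
Since 5106 is above P* = 2800, the ceiling does not bind and the free-market outcome prevails.
Since the control does not bind, there is no shortage.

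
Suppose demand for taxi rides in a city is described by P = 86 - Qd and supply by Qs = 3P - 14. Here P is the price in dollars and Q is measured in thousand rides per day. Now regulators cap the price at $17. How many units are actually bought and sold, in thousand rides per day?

37

Rearranging demand gives Qd = 86 - P. Setting quantity demanded equal to quantity supplied, 86 - P = 3P - 14, gives P* = 25 and Q* = 61.
The ceiling of 17 is below the equilibrium price 25, so it binds.
At P = 17: Qd = 86 - 17 = 69 and Qs = 3·17 - 14 = 37.
The quantity actually transacted is the short side, supply: 37.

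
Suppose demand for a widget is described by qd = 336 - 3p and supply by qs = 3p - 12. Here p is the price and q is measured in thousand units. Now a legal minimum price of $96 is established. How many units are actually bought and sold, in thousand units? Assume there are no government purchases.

In a free market, 336 - 3p = 3p - 12 gives the equilibrium p* = 58, q* = 162.
Since 96 > 58, the floor is binding.
At p = 96: qd = 336 - 3·96 = 48 and qs = 3·96 - 12 = 276.
The quantity actually transacted is the short side, demand: 48.

48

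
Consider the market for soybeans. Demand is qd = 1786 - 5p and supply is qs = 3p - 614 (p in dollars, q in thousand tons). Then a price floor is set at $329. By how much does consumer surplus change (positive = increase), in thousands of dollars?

Equilibrium: 1786 - 5p = 3p - 614, so 2400 = 8p and p* = 300, q* = 286.
Because the floor (329) lies above the market-clearing price, it is binding.
At p = 329: qd = 1786 - 5·329 = 141 and qs = 3·329 - 614 = 373.
Consumer surplus without the control is ½ · (357.2 - 300) · 286 = 8179.6.
With the floor, consumers buy 141 units at 329, so CS = ½ · (357.2 - 329) · 141 = 1988.1.
Change in consumer surplus = 1988.1 - 8179.6 = -6191.5.

-6191.5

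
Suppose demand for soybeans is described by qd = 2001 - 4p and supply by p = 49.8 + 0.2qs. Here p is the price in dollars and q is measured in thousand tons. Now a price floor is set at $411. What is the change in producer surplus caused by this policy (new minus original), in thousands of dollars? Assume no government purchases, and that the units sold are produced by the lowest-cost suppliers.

16003.4

Rearranging supply gives qs = 5p - 249. Equilibrium: 2001 - 4p = 5p - 249, so 2250 = 9p and p* = 250, q* = 1001.
Since 411 > 250, the floor is binding.
At p = 411: qd = 2001 - 4·411 = 357 and qs = 5·411 - 249 = 1806.
Producer surplus without the control is ½ · (250 - 49.8) · 1001 = 100200.1.
With the floor, 357 units are sold at 411. The supply price at q = 357 is 121.2, so PS = ½ · [(411 - 49.8) + (411 - 121.2)] · 357 = 116203.5.
Change in producer surplus = 116203.5 - 100200.1 = 16003.4.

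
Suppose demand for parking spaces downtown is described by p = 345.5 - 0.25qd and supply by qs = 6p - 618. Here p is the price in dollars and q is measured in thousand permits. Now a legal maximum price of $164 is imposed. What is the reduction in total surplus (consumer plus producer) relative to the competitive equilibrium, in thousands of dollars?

9720

Rearranging demand gives qd = 1382 - 4p. Equilibrium: 1382 - 4p = 6p - 618, so 2000 = 10p and p* = 200, q* = 582.
Since 164 < 200, the ceiling is binding.
At p = 164: qd = 1382 - 4·164 = 726 and qs = 6·164 - 618 = 366.
Quantity traded falls to 366. At q = 366 the demand price is (1382 - 366)/4 = 254 and the supply price is (618 + 366)/6 = 164.
Deadweight loss = ½ · (254 - 164) · (582 - 366) = ½ · 90 · 216 = 9720.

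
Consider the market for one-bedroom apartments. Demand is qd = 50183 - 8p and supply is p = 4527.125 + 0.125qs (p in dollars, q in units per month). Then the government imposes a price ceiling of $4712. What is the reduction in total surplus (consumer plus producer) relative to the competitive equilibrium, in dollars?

Rearranging supply gives qs = 8p - 36217. Without the control the market clears where 50183 - 8p = 8p - 36217, i.e. p* = 5400 and q* = 6983.
Because the ceiling (4712) lies below the market-clearing price, it is binding.
At p = 4712: qd = 50183 - 8·4712 = 12487 and qs = 8·4712 - 36217 = 1479.
Quantity traded falls to 1479. At q = 1479 the demand price is (50183 - 1479)/8 = 6088 and the supply price is (36217 + 1479)/8 = 4712.
Deadweight loss = ½ · (6088 - 4712) · (6983 - 1479) = ½ · 1376 · 5504 = 3786752.

3786752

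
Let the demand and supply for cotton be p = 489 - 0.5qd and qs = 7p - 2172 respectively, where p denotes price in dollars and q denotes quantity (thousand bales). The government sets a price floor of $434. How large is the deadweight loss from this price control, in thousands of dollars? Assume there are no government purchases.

9072

Rearranging demand gives qd = 978 - 2p. Without the control the market clears where 978 - 2p = 7p - 2172, i.e. p* = 350 and q* = 278.
Since 434 > 350, the floor is binding.
At p = 434: qd = 978 - 2·434 = 110 and qs = 7·434 - 2172 = 866.
Quantity traded falls to 110. At q = 110 the demand price is (978 - 110)/2 = 434 and the supply price is (2172 + 110)/7 = 326.
Deadweight loss = ½ · (434 - 326) · (278 - 110) = ½ · 108 · 168 = 9072.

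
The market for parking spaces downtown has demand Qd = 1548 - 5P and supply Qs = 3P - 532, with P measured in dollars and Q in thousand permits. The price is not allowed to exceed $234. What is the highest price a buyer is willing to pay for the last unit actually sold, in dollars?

In a free market, 1548 - 5P = 3P - 532 gives the equilibrium P* = 260, Q* = 248.
Since 234 < 260, the ceiling is binding.
At P = 234: Qd = 1548 - 5·234 = 378 and Qs = 3·234 - 532 = 170.
Only 170 units reach the market. On the demand curve, the marginal buyer's willingness to pay at Q = 170 is (1548 - 170)/5 = 275.6.

275.6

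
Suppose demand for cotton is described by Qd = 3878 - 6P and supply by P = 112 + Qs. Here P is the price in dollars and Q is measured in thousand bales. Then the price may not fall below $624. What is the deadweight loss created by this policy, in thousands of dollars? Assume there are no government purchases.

Rearranging supply gives Qs = P - 112. Without the control the market clears where 3878 - 6P = P - 112, i.e. P* = 570 and Q* = 458.
The floor of 624 is above the equilibrium price 570, so it binds.
At P = 624: Qd = 3878 - 6·624 = 134 and Qs = 624 - 112 = 512.
Quantity traded falls to 134. At Q = 134 the demand price is (3878 - 134)/6 = 624 and the supply price is 112 + 134 = 246.
Deadweight loss = ½ · (624 - 246) · (458 - 134) = ½ · 378 · 324 = 61236.

61236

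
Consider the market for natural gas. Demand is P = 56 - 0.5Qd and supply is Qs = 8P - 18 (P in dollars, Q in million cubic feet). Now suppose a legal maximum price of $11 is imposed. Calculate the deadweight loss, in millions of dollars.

Rearranging demand gives Qd = 112 - 2P. Setting quantity demanded equal to quantity supplied, 112 - 2P = 8P - 18, gives P* = 13 and Q* = 86.
Since 11 < 13, the ceiling is binding.
At P = 11: Qd = 112 - 2·11 = 90 and Qs = 8·11 - 18 = 70.
Quantity traded falls to 70. At Q = 70 the demand price is (112 - 70)/2 = 21 and the supply price is (18 + 70)/8 = 11.
Deadweight loss = ½ · (21 - 11) · (86 - 70) = ½ · 10 · 16 = 80.

80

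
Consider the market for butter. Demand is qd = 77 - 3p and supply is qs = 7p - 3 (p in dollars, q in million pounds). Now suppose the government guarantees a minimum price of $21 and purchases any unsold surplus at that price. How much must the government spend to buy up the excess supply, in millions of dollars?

Equilibrium: 77 - 3p = 7p - 3, so 80 = 10p and p* = 8, q* = 53.
Since 21 > 8, the floor is binding.
At p = 21: qd = 77 - 3·21 = 14 and qs = 7·21 - 3 = 144.
Surplus = qs - qd = 130.
Government expenditure = surplus × support price = 130 × 21 = 2730.

2730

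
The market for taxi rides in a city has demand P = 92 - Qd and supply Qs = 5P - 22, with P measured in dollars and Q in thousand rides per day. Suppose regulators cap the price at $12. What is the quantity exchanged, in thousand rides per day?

38

Rearranging demand gives Qd = 92 - P. In a free market, 92 - P = 5P - 22 gives the equilibrium P* = 19, Q* = 73.
The ceiling of 12 is below the equilibrium price 19, so it binds.
At P = 12: Qd = 92 - 12 = 80 and Qs = 5·12 - 22 = 38.
The quantity actually transacted is the short side, supply: 38.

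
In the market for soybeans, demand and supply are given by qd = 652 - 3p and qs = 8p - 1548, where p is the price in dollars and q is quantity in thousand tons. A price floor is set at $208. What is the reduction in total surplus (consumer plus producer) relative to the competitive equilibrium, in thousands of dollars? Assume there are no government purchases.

132

Equilibrium: 652 - 3p = 8p - 1548, so 2200 = 11p and p* = 200, q* = 52.
The floor of 208 is above the equilibrium price 200, so it binds.
At p = 208: qd = 652 - 3·208 = 28 and qs = 8·208 - 1548 = 116.
Quantity traded falls to 28. At q = 28 the demand price is (652 - 28)/3 = 208 and the supply price is (1548 + 28)/8 = 197.
Deadweight loss = ½ · (208 - 197) · (52 - 28) = ½ · 11 · 24 = 132.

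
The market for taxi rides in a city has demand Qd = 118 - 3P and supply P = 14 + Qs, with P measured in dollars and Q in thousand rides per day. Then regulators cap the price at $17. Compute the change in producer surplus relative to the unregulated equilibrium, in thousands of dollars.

Rearranging supply gives Qs = P - 14. Setting quantity demanded equal to quantity supplied, 118 - 3P = P - 14, gives P* = 33 and Q* = 19.
The ceiling of 17 is below the equilibrium price 33, so it binds.
At P = 17: Qd = 118 - 3·17 = 67 and Qs = 17 - 14 = 3.
Producer surplus without the control is ½ · (33 - 14) · 19 = 180.5.
With the ceiling, producers sell 3 units at 17, so PS = ½ · (17 - 14) · 3 = 4.5.
Change in producer surplus = 4.5 - 180.5 = -176.

-176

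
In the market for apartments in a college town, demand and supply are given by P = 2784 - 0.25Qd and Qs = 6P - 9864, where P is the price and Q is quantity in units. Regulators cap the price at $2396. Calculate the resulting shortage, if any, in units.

0

Rearranging demand gives Qd = 11136 - 4P. In a free market, 11136 - 4P = 6P - 9864 gives the equilibrium P* = 2100, Q* = 2736.
Since 2396 is above P* = 2100, the ceiling does not bind and the free-market outcome prevails.
Since the control does not bind, there is no shortage.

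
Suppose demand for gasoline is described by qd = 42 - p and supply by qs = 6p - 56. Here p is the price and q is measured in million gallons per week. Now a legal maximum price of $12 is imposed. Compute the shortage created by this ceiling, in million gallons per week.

Equilibrium: 42 - p = 6p - 56, so 98 = 7p and p* = 14, q* = 28.
The ceiling of 12 is below the equilibrium price 14, so it binds.
At p = 12: qd = 42 - 12 = 30 and qs = 6·12 - 56 = 16.
Shortage = qd - qs = 30 - 16 = 14.

14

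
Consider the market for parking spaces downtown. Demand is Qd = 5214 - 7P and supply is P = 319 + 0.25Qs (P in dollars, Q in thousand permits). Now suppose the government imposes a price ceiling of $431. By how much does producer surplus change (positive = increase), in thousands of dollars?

Rearranging supply gives Qs = 4P - 1276. Setting quantity demanded equal to quantity supplied, 5214 - 7P = 4P - 1276, gives P* = 590 and Q* = 1084.
The ceiling of 431 is below the equilibrium price 590, so it binds.
At P = 431: Qd = 5214 - 7·431 = 2197 and Qs = 4·431 - 1276 = 448.
Producer surplus without the control is ½ · (590 - 319) · 1084 = 146882.
With the ceiling, producers sell 448 units at 431, so PS = ½ · (431 - 319) · 448 = 25088.
Change in producer surplus = 25088 - 146882 = -121794.

-121794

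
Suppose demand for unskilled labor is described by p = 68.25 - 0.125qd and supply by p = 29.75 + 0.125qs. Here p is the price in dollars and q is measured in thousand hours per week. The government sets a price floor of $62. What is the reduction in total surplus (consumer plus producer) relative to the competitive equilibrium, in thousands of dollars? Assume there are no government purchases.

Rearranging demand gives qd = 546 - 8p; rearranging supply gives qs = 8p - 238. In a free market, 546 - 8p = 8p - 238 gives the equilibrium p* = 49, q* = 154.
Because the floor (62) lies above the market-clearing price, it is binding.
At p = 62: qd = 546 - 8·62 = 50 and qs = 8·62 - 238 = 258.
Quantity traded falls to 50. At q = 50 the demand price is (546 - 50)/8 = 62 and the supply price is (238 + 50)/8 = 36.
Deadweight loss = ½ · (62 - 36) · (154 - 50) = ½ · 26 · 104 = 1352.

1352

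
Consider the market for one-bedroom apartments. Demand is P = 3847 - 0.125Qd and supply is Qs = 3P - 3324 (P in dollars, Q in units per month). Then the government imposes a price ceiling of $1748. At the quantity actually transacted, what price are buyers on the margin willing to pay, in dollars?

Rearranging demand gives Qd = 30776 - 8P. In a free market, 30776 - 8P = 3P - 3324 gives the equilibrium P* = 3100, Q* = 5976.
Since 1748 < 3100, the ceiling is binding.
At P = 1748: Qd = 30776 - 8·1748 = 16792 and Qs = 3·1748 - 3324 = 1920.
Only 1920 units reach the market. On the demand curve, the marginal buyer's willingness to pay at Q = 1920 is (30776 - 1920)/8 = 3607.

3607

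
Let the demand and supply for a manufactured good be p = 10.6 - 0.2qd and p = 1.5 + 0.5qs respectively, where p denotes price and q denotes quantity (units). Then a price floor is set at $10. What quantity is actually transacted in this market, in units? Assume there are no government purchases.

3

Rearranging demand gives qd = 53 - 5p; rearranging supply gives qs = 2p - 3. Setting quantity demanded equal to quantity supplied, 53 - 5p = 2p - 3, gives p* = 8 and q* = 13.
Since 10 > 8, the floor is binding.
At p = 10: qd = 53 - 5·10 = 3 and qs = 2·10 - 3 = 17.
The quantity actually transacted is the short side, demand: 3.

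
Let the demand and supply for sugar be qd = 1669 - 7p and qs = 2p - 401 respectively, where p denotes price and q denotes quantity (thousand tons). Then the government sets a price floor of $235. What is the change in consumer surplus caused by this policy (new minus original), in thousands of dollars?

-207.5

Setting quantity demanded equal to quantity supplied, 1669 - 7p = 2p - 401, gives p* = 230 and q* = 59.
Since 235 > 230, the floor is binding.
At p = 235: qd = 1669 - 7·235 = 24 and qs = 2·235 - 401 = 69.
Consumer surplus without the control is ½ · (1669/7 - 230) · 59 = 3481/14.
With the floor, consumers buy 24 units at 235, so CS = ½ · (1669/7 - 235) · 24 = 288/7.
Change in consumer surplus = 288/7 - 3481/14 = -207.5.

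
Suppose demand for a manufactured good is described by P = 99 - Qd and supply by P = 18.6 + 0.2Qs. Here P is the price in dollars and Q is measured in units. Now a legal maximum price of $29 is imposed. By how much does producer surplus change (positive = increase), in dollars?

-178.5

Rearranging demand gives Qd = 99 - P; rearranging supply gives Qs = 5P - 93. Setting quantity demanded equal to quantity supplied, 99 - P = 5P - 93, gives P* = 32 and Q* = 67.
Since 29 < 32, the ceiling is binding.
At P = 29: Qd = 99 - 29 = 70 and Qs = 5·29 - 93 = 52.
Producer surplus without the control is ½ · (32 - 18.6) · 67 = 448.9.
With the ceiling, producers sell 52 units at 29, so PS = ½ · (29 - 18.6) · 52 = 270.4.
Change in producer surplus = 270.4 - 448.9 = -178.5.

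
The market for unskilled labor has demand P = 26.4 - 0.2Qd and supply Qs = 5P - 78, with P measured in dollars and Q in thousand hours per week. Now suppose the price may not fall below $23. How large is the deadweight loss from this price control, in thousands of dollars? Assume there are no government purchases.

20

Rearranging demand gives Qd = 132 - 5P. Without the control the market clears where 132 - 5P = 5P - 78, i.e. P* = 21 and Q* = 27.
The floor of 23 is above the equilibrium price 21, so it binds.
At P = 23: Qd = 132 - 5·23 = 17 and Qs = 5·23 - 78 = 37.
Quantity traded falls to 17. At Q = 17 the demand price is (132 - 17)/5 = 23 and the supply price is (78 + 17)/5 = 19.
Deadweight loss = ½ · (23 - 19) · (27 - 17) = ½ · 4 · 10 = 20.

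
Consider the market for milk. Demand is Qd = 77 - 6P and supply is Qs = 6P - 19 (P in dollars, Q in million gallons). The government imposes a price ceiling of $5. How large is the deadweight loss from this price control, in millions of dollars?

54

Setting quantity demanded equal to quantity supplied, 77 - 6P = 6P - 19, gives P* = 8 and Q* = 29.
Since 5 < 8, the ceiling is binding.
At P = 5: Qd = 77 - 6·5 = 47 and Qs = 6·5 - 19 = 11.
Quantity traded falls to 11. At Q = 11 the demand price is (77 - 11)/6 = 11 and the supply price is (19 + 11)/6 = 5.
Deadweight loss = ½ · (11 - 5) · (29 - 11) = ½ · 6 · 18 = 54.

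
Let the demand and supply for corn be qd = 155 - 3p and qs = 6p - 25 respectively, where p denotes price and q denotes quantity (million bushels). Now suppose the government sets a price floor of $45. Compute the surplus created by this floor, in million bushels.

Setting quantity demanded equal to quantity supplied, 155 - 3p = 6p - 25, gives p* = 20 and q* = 95.
Because the floor (45) lies above the market-clearing price, it is binding.
At p = 45: qd = 155 - 3·45 = 20 and qs = 6·45 - 25 = 245.
Surplus = qs - qd = 245 - 20 = 225.

225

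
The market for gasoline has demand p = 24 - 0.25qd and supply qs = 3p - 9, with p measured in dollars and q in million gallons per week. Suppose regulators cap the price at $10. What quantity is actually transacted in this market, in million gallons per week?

21

Rearranging demand gives qd = 96 - 4p. Setting quantity demanded equal to quantity supplied, 96 - 4p = 3p - 9, gives p* = 15 and q* = 36.
Since 10 < 15, the ceiling is binding.
At p = 10: qd = 96 - 4·10 = 56 and qs = 3·10 - 9 = 21.
The quantity actually transacted is the short side, supply: 21.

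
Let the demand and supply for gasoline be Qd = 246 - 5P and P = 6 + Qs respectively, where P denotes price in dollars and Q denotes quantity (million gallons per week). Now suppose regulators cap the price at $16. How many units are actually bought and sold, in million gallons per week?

10

Rearranging supply gives Qs = P - 6. Without the control the market clears where 246 - 5P = P - 6, i.e. P* = 42 and Q* = 36.
Because the ceiling (16) lies below the market-clearing price, it is binding.
At P = 16: Qd = 246 - 5·16 = 166 and Qs = 16 - 6 = 10.
The quantity actually transacted is the short side, supply: 10.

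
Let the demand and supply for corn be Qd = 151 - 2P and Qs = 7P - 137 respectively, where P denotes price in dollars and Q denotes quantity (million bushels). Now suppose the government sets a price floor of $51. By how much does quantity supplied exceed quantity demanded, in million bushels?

Equilibrium: 151 - 2P = 7P - 137, so 288 = 9P and P* = 32, Q* = 87.
Since 51 > 32, the floor is binding.
At P = 51: Qd = 151 - 2·51 = 49 and Qs = 7·51 - 137 = 220.
Surplus = Qs - Qd = 220 - 49 = 171.

171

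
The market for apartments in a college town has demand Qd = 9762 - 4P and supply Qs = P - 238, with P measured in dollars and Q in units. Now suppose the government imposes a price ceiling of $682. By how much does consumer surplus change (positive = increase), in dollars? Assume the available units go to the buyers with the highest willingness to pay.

368051.5

Equilibrium: 9762 - 4P = P - 238, so 10000 = 5P and P* = 2000, Q* = 1762.
Since 682 < 2000, the ceiling is binding.
At P = 682: Qd = 9762 - 4·682 = 7034 and Qs = 682 - 238 = 444.
Consumer surplus without the control is ½ · (2440.5 - 2000) · 1762 = 388080.5.
With the ceiling, 444 units are sold at 682 (assume they go to the highest-value buyers). The demand price at Q = 444 is 2329.5, so CS = ½ · [(2440.5 - 682) + (2329.5 - 682)] · 444 = 756132.
Change in consumer surplus = 756132 - 388080.5 = 368051.5.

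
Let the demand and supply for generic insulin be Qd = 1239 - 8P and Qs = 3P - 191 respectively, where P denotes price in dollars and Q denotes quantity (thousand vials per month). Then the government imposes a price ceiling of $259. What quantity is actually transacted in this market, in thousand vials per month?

Equilibrium: 1239 - 8P = 3P - 191, so 1430 = 11P and P* = 130, Q* = 199.
Since 259 is above P* = 130, the ceiling does not bind and the free-market outcome prevails.

199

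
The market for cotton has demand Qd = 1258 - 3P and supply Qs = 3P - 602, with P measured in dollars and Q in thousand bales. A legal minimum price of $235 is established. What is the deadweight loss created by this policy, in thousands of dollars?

0

Equilibrium: 1258 - 3P = 3P - 602, so 1860 = 6P and P* = 310, Q* = 328.
Since 235 is below P* = 310, the floor does not bind and the free-market outcome prevails.
Since the control does not bind, no trades are prevented and deadweight loss is zero.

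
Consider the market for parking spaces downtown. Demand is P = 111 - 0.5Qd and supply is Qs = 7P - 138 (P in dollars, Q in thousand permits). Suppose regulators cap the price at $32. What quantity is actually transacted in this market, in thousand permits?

86

Rearranging demand gives Qd = 222 - 2P. Equilibrium: 222 - 2P = 7P - 138, so 360 = 9P and P* = 40, Q* = 142.
The ceiling of 32 is below the equilibrium price 40, so it binds.
At P = 32: Qd = 222 - 2·32 = 158 and Qs = 7·32 - 138 = 86.
The quantity actually transacted is the short side, supply: 86.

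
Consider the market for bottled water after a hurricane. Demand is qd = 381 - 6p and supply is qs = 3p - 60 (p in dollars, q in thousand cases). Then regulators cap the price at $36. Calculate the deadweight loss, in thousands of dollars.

Setting quantity demanded equal to quantity supplied, 381 - 6p = 3p - 60, gives p* = 49 and q* = 87.
The ceiling of 36 is below the equilibrium price 49, so it binds.
At p = 36: qd = 381 - 6·36 = 165 and qs = 3·36 - 60 = 48.
Quantity traded falls to 48. At q = 48 the demand price is (381 - 48)/6 = 55.5 and the supply price is (60 + 48)/3 = 36.
Deadweight loss = ½ · (55.5 - 36) · (87 - 48) = ½ · 19.5 · 39 = 380.25.

380.25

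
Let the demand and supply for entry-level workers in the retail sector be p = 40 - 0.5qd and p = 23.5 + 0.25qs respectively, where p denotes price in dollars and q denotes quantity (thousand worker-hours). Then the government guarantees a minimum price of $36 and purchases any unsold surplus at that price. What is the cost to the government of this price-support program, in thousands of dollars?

1512

Rearranging demand gives qd = 80 - 2p; rearranging supply gives qs = 4p - 94. Setting quantity demanded equal to quantity supplied, 80 - 2p = 4p - 94, gives p* = 29 and q* = 22.
Because the floor (36) lies above the market-clearing price, it is binding.
At p = 36: qd = 80 - 2·36 = 8 and qs = 4·36 - 94 = 50.
Surplus = qs - qd = 42.
Government expenditure = surplus × support price = 42 × 36 = 1512.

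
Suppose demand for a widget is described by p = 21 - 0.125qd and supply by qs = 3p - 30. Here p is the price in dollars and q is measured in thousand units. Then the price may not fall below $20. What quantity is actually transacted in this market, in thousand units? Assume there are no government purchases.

Rearranging demand gives qd = 168 - 8p. Equilibrium: 168 - 8p = 3p - 30, so 198 = 11p and p* = 18, q* = 24.
Since 20 > 18, the floor is binding.
At p = 20: qd = 168 - 8·20 = 8 and qs = 3·20 - 30 = 30.
The quantity actually transacted is the short side, demand: 8.

8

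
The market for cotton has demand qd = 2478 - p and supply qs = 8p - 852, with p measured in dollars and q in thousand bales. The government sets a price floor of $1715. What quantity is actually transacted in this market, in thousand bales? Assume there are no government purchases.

763

Without the control the market clears where 2478 - p = 8p - 852, i.e. p* = 370 and q* = 2108.
Since 1715 > 370, the floor is binding.
At p = 1715: qd = 2478 - 1715 = 763 and qs = 8·1715 - 852 = 12868.
The quantity actually transacted is the short side, demand: 763.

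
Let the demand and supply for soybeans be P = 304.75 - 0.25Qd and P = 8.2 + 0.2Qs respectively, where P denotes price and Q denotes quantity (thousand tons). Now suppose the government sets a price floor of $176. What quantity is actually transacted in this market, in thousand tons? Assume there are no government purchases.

515

Rearranging demand gives Qd = 1219 - 4P; rearranging supply gives Qs = 5P - 41. Without the control the market clears where 1219 - 4P = 5P - 41, i.e. P* = 140 and Q* = 659.
Since 176 > 140, the floor is binding.
At P = 176: Qd = 1219 - 4·176 = 515 and Qs = 5·176 - 41 = 839.
The quantity actually transacted is the short side, demand: 515.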